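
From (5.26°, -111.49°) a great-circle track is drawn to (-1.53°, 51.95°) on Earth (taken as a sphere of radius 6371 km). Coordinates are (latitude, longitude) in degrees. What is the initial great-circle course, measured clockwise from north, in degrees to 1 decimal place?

77.9°

With φ₁ = 0.0918, φ₂ = -0.0267, Δλ = 2.8526 rad, the forward-azimuth formula gives
θ = atan2( sin Δλ cos φ₂ , cos φ₁ sin φ₂ − sin φ₁ cos φ₂ cos Δλ ) = atan2(0.2849, 0.0613) = 77.87°.
So the initial bearing is 77.9°.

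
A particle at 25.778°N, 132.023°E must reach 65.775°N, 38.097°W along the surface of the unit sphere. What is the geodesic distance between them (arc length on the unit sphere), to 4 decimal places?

1.5382

With latitudes φ₁ = 25.778°, φ₂ = 65.775° and longitude difference Δλ = -170.120°:
Haversine: a = sin²(Δφ/2) + cos φ₁ cos φ₂ sin²(Δλ/2) = 0.1170 + (0.9005)(0.4103)(0.9926) = 0.48371.
Central angle c = 2·arcsin(√a) = 1.53821 rad.
On the unit sphere the arc length equals the central angle: 1.5382.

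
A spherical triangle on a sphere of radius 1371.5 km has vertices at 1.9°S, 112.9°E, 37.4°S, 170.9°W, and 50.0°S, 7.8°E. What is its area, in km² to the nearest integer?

2851572 km²

Side lengths (central angles): a = 1.6160, b = 1.7132, c = 1.3597 rad; semiperimeter s = 2.3445.
By l'Huilier's theorem, tan(E/4) = √[tan(s/2) tan((s−a)/2) tan((s−b)/2) tan((s−c)/2)], giving spherical excess E = 1.5160 rad.
Area = E·R² = 1.5160 × (1371.5)² ≈ 2851572 km².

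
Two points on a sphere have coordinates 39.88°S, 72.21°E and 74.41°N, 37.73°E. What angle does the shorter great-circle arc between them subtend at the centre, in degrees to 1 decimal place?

116.6°

Let φ₁ = -0.6960 rad, φ₂ = 1.2987 rad, and Δλ = -0.6018 rad.
cos c = sin φ₁ sin φ₂ + cos φ₁ cos φ₂ cos Δλ = (-0.6412)(0.9632) + (0.7674)(0.2688)(0.8243) = -0.44759,
so c = arccos(-0.44759) = 2.03486 rad.
So the angular separation is 116.6°.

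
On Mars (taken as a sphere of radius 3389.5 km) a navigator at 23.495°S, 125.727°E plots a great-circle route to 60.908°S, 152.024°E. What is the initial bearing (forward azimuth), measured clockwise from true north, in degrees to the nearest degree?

Δλ = 26.297° = 0.4590 rad.
y = sin Δλ · cos φ₂ = (0.4430)(0.4862) = 0.2154
x = cos φ₁ sin φ₂ − sin φ₁ cos φ₂ cos Δλ = (0.9171)(-0.8738) − (-0.3987)(0.4862)(0.8965) = -0.6276
θ = atan2(y, x) = 161.06°, so the bearing is 161°.

161°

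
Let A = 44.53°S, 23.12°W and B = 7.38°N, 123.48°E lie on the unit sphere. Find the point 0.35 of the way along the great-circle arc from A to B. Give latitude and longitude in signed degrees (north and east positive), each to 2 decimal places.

-55.87°, 51.24°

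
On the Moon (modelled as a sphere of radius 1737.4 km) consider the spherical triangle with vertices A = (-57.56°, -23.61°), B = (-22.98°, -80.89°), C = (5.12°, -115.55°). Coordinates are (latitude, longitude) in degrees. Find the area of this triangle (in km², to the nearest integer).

527177 km²

Side lengths (central angles): a = 0.7679, b = 1.6643, c = 0.9318 rad; semiperimeter s = 1.6820.
By l'Huilier's theorem, tan(E/4) = √[tan(s/2) tan((s−a)/2) tan((s−b)/2) tan((s−c)/2)], giving spherical excess E = 0.1746 rad.
Area = E·R² = 0.1746 × (1737.4)² ≈ 527177 km².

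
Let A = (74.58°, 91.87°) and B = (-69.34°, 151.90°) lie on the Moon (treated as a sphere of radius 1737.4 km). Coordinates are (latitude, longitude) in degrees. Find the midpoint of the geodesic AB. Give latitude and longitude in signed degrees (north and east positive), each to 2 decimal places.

3.02°, 126.53°

Central angle δ = 2.5966 rad. Interpolating on the sphere with fraction f = 0.5:
P = [sin((1−f)δ)·A + sin(fδ)·B] / sin δ = 1.8579·A + 1.8579·B in Cartesian coordinates,
giving P = (-0.5944, 0.8025, 0.0526), i.e. latitude 3.02°, longitude 126.53°.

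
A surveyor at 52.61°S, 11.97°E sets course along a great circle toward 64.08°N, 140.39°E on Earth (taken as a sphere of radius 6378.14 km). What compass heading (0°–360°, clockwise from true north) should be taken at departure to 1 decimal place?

46.0°

Δλ = 128.420° = 2.2414 rad.
y = sin Δλ · cos φ₂ = (0.7835)(0.4371) = 0.3425
x = cos φ₁ sin φ₂ − sin φ₁ cos φ₂ cos Δλ = (0.6072)(0.8994) − (-0.7945)(0.4371)(-0.6214) = 0.3303
θ = atan2(y, x) = 46.03°, so the bearing is 46.0°.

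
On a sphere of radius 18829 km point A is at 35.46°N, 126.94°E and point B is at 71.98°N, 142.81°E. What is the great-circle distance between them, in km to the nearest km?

12302 km

Let φ₁ = 0.6189 rad, φ₂ = 1.2563 rad, and Δλ = 0.2770 rad.
cos c = sin φ₁ sin φ₂ + cos φ₁ cos φ₂ cos Δλ = (0.5801)(0.9509) + (0.8145)(0.3093)(0.9619) = 0.79405,
so c = arccos(0.79405) = 0.65336 rad.
Distance = R·c = 18829 × 0.6534 ≈ 12302 km.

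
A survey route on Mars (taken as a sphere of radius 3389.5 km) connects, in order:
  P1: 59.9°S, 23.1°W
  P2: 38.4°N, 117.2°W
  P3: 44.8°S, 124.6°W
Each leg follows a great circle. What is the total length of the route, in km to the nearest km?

12299 km

Leg P1→P2: central angle 2.1718 rad, distance 7361.4 km.
Leg P2→P3: central angle 1.4568 rad, distance 4937.7 km.
Total: 7361.4 + 4937.7 ≈ 12299 km.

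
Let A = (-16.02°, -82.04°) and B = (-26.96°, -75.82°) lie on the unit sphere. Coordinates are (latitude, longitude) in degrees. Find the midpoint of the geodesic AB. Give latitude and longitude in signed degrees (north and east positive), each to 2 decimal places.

Central angle δ = 0.2159 rad. Interpolating on the sphere with fraction f = 0.5:
P = [sin((1−f)δ)·A + sin(fδ)·B] / sin δ = 0.5029·A + 0.5029·B in Cartesian coordinates,
giving P = (0.1768, -0.9134, -0.3668), i.e. latitude -21.52°, longitude -79.05°.

-21.52°, -79.05°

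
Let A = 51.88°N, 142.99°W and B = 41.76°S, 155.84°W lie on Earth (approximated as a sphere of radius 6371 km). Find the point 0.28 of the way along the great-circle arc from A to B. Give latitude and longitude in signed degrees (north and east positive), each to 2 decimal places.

The central angle between A and B is δ = 1.6459 rad.
With f = 0.28, the slerp weights are sin((1−f)δ)/sin δ = 0.9291 and sin(fδ)/sin δ = 0.4460.
Weighted sum of the unit vectors: (0.9291)·(-0.4929,-0.3716,0.7867) + (0.4460)·(-0.6806,-0.3053,-0.6660) = (-0.7615, -0.4814, 0.4339).
Converting back: φ = atan2(z, √(x²+y²)) = 25.72°, λ = atan2(y, x) = -147.70°.

25.72°, -147.70°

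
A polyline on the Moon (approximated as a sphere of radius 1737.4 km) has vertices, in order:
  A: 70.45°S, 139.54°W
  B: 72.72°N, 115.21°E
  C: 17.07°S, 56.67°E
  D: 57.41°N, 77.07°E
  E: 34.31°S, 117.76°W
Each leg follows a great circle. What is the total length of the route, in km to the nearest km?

Leg A→B: central angle 2.7544 rad, distance 4785.4 km.
Leg B→C: central angle 1.7033 rad, distance 2959.3 km.
Leg C→D: central angle 1.3333 rad, distance 2316.5 km.
Leg D→E: central angle 2.7022 rad, distance 4694.8 km.
Total: 4785.4 + 2959.3 + 2316.5 + 4694.8 ≈ 14756 km.

14756 km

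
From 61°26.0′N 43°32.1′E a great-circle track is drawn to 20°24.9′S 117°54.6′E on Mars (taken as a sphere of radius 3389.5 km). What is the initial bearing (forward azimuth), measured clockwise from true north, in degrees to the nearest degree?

Δλ = 74.375° = 1.2981 rad.
y = sin Δλ · cos φ₂ = (0.9630)(0.9372) = 0.9026
x = cos φ₁ sin φ₂ − sin φ₁ cos φ₂ cos Δλ = (0.4782)(-0.3488) − (0.8783)(0.9372)(0.2693) = -0.3885
θ = atan2(y, x) = 113.29°, so the bearing is 113°.

113°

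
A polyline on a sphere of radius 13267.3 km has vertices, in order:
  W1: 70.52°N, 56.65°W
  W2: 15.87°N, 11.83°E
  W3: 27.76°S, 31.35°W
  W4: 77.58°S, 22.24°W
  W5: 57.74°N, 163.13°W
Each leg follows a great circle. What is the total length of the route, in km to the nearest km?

77475 km

Leg W1→W2: central angle 1.1859 rad, distance 15733.6 km.
Leg W2→W3: central angle 1.0549 rad, distance 13995.6 km.
Leg W3→W4: central angle 0.8727 rad, distance 11577.9 km.
Leg W4→W5: central angle 2.7261 rad, distance 36168.1 km.
Total: 15733.6 + 13995.6 + 11577.9 + 36168.1 ≈ 77475 km.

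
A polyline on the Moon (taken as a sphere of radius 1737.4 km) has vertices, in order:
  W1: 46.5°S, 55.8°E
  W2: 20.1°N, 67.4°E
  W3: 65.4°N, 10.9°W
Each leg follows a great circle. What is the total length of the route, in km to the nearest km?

4074 km

Leg W1→W2: central angle 1.1767 rad, distance 2044.5 km.
Leg W2→W3: central angle 1.1683 rad, distance 2029.8 km.
Total: 2044.5 + 2029.8 ≈ 4074 km.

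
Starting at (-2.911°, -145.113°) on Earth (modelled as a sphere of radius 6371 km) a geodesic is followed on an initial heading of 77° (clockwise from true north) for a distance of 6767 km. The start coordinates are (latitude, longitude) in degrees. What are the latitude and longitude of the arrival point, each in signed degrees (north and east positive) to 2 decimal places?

9.87°, -85.36°

Angular distance δ = d/R = 6767/6371 = 1.06216 rad; initial bearing θ = 1.3439 rad.
sin φ₂ = sin φ₁ cos δ + cos φ₁ sin δ cos θ = (-0.0508)(0.4870) + (0.9987)(0.8734)(0.2250) = 0.1715, so φ₂ = 9.87°.
Δλ = atan2(sin θ sin δ cos φ₁, cos δ − sin φ₁ sin φ₂) = atan2(0.8499, 0.4957) = 59.748°.
λ₂ = -145.113° + 59.748° = -85.36°.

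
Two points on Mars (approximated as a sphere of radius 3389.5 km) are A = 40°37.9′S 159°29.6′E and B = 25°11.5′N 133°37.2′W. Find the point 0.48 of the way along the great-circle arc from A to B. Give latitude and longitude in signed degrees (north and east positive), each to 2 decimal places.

-10.60°, -164.92°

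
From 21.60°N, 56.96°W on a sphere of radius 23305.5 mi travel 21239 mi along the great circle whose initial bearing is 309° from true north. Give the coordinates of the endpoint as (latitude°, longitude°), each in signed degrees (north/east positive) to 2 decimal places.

Angular distance δ = d/R = 21239/23305.5 = 0.91133 rad; initial bearing θ = 5.3931 rad.
sin φ₂ = sin φ₁ cos δ + cos φ₁ sin δ cos θ = (0.3681)(0.6127) + (0.9298)(0.7903)(0.6293) = 0.6880, so φ₂ = 43.47°.
Δλ = atan2(sin θ sin δ cos φ₁, cos δ − sin φ₁ sin φ₂) = atan2(-0.5711, 0.3594) = -57.813°.
λ₂ = -56.960° − 57.813° = -114.77°.

43.47°, -114.77°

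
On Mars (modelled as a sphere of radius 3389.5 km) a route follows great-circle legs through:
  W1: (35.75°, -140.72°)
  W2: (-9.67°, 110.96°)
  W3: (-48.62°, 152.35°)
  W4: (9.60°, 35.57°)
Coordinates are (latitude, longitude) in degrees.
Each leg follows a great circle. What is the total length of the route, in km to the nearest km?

Leg W1→W2: central angle 1.9280 rad, distance 6534.8 km.
Leg W2→W3: central angle 0.9085 rad, distance 3079.4 km.
Leg W3→W4: central angle 2.0029 rad, distance 6788.9 km.
Total: 6534.8 + 3079.4 + 6788.9 ≈ 16403 km.

16403 km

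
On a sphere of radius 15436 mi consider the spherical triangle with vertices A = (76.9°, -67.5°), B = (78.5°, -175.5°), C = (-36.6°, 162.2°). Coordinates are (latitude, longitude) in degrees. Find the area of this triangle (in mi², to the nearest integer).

60262358 mi²

Side lengths (central angles): a = 2.0221, b = 2.3440, c = 0.3468 rad; semiperimeter s = 2.3565.
By l'Huilier's theorem, tan(E/4) = √[tan(s/2) tan((s−a)/2) tan((s−b)/2) tan((s−c)/2)], giving spherical excess E = 0.2529 rad.
Area = E·R² = 0.2529 × (15436)² ≈ 60262358 mi².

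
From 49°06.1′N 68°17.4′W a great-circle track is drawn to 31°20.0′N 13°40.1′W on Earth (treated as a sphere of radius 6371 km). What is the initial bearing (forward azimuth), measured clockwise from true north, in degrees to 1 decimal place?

With φ₁ = 0.8570, φ₂ = 0.5469, Δλ = 0.9533 rad, the forward-azimuth formula gives
θ = atan2( sin Δλ cos φ₂ , cos φ₁ sin φ₂ − sin φ₁ cos φ₂ cos Δλ ) = atan2(0.6964, -0.0333) = 92.74°.
So the initial bearing is 92.7°.

92.7°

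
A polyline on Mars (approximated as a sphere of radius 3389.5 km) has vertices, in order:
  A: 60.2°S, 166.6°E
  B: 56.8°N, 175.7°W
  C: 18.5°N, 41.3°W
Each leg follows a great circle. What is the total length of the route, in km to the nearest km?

12627 km

Leg A→B: central angle 2.0565 rad, distance 6970.7 km.
Leg B→C: central angle 1.6688 rad, distance 5656.2 km.
Total: 6970.7 + 5656.2 ≈ 12627 km.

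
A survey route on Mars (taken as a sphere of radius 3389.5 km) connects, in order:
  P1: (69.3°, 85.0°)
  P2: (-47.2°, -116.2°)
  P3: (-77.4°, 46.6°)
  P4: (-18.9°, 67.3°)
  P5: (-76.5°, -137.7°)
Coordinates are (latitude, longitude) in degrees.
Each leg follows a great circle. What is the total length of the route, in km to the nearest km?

20899 km

Leg P1→P2: central angle 2.7147 rad, distance 9201.6 km.
Leg P2→P3: central angle 0.9588 rad, distance 3250.0 km.
Leg P3→P4: central angle 1.0366 rad, distance 3513.5 km.
Leg P4→P5: central angle 1.4557 rad, distance 4934.2 km.
Total: 9201.6 + 3250.0 + 3513.5 + 4934.2 ≈ 20899 km.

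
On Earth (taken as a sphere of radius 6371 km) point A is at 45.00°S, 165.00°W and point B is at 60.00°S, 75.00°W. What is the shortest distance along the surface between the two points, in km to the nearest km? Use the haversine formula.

5809 km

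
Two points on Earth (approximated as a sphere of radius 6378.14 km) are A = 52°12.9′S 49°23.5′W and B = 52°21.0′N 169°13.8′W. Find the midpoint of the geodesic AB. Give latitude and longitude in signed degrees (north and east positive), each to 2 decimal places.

The central angle between A and B is δ = 2.5183 rad.
With f = 0.5, the slerp weights are sin((1−f)δ)/sin δ = 1.6306 and sin(fδ)/sin δ = 1.6306.
Weighted sum of the unit vectors: (1.6306)·(0.3988,-0.4651,-0.7903) + (1.6306)·(-0.6001,-0.1141,0.7918) = (-0.3282, -0.9446, 0.0024).
Converting back: φ = atan2(z, √(x²+y²)) = 0.13°, λ = atan2(y, x) = -109.16°.

0.13°, -109.16°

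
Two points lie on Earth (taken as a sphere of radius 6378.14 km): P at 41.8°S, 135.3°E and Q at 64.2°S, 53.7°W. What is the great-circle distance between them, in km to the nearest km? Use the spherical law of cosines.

Let φ₁ = -0.7295 rad, φ₂ = -1.1205 rad, and Δλ = 2.9845 rad.
cos c = sin φ₁ sin φ₂ + cos φ₁ cos φ₂ cos Δλ = (-0.6665)(-0.9003) + (0.7455)(0.4352)(-0.9877) = 0.27963,
so c = arccos(0.27963) = 1.28739 rad.
Distance = R·c = 6378.14 × 1.2874 ≈ 8211 km.

8211 km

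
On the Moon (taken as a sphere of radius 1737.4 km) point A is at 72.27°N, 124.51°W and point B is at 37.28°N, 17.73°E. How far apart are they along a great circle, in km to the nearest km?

2042 km

With latitudes φ₁ = 72.270°, φ₂ = 37.280° and longitude difference Δλ = 142.240°:
Haversine: a = sin²(Δφ/2) + cos φ₁ cos φ₂ sin²(Δλ/2) = 0.0904 + (0.3045)(0.7957)(0.8953) = 0.30731.
Central angle c = 2·arcsin(√a) = 1.17518 rad.
Distance = R·c = 1737.4 × 1.1752 ≈ 2042 km.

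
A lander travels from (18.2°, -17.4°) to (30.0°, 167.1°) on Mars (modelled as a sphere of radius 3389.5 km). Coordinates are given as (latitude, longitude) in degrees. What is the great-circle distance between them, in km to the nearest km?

7786 km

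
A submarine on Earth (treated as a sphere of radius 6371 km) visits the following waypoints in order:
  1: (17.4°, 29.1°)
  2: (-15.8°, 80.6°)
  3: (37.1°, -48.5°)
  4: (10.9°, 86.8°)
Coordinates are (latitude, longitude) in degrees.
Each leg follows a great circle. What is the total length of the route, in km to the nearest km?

34174 km

Leg 1→2: central angle 1.0585 rad, distance 6743.8 km.
Leg 2→3: central angle 2.2761 rad, distance 14500.9 km.
Leg 3→4: central angle 2.0293 rad, distance 12928.8 km.
Total: 6743.8 + 14500.9 + 12928.8 ≈ 34174 km.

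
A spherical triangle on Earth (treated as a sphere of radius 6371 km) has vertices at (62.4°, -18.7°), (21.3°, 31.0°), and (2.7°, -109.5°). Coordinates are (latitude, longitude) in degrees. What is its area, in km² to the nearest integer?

28379755 km²

Side lengths (central angles): a = 2.3476, b = 1.5355, c = 0.9259 rad; semiperimeter s = 2.4045.
By l'Huilier's theorem, tan(E/4) = √[tan(s/2) tan((s−a)/2) tan((s−b)/2) tan((s−c)/2)], giving spherical excess E = 0.6992 rad.
Area = E·R² = 0.6992 × (6371)² ≈ 28379755 km².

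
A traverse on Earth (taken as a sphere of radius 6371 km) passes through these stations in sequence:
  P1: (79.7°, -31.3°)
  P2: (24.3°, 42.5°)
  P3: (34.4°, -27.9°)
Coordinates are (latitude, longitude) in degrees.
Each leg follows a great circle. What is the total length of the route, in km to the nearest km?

13815 km

Leg P1→P2: central angle 1.1036 rad, distance 7031.3 km.
Leg P2→P3: central angle 1.0647 rad, distance 6783.3 km.
Total: 7031.3 + 6783.3 ≈ 13815 km.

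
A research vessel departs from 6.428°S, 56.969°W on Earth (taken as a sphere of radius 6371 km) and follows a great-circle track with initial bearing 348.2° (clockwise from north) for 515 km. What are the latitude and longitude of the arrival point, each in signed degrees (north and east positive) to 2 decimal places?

-1.89°, -57.92°

Angular distance δ = d/R = 515/6371 = 0.08084 rad; initial bearing θ = 6.0772 rad.
sin φ₂ = sin φ₁ cos δ + cos φ₁ sin δ cos θ = (-0.1120)(0.9967) + (0.9937)(0.0807)(0.9789) = -0.0330, so φ₂ = -1.89°.
Δλ = atan2(sin θ sin δ cos φ₁, cos δ − sin φ₁ sin φ₂) = atan2(-0.0164, 0.9930) = -0.947°.
λ₂ = -56.969° − 0.947° = -57.92°.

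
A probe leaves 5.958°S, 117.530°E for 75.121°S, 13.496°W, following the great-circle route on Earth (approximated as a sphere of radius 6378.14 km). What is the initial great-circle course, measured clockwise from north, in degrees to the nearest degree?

191°

Δλ = -131.026° = -2.2868 rad.
y = sin Δλ · cos φ₂ = (-0.7544)(0.2568) = -0.1937
x = cos φ₁ sin φ₂ − sin φ₁ cos φ₂ cos Δλ = (0.9946)(-0.9665) − (-0.1038)(0.2568)(-0.6564) = -0.9787
θ = atan2(y, x) = -168.80°; adding 360° gives 191°.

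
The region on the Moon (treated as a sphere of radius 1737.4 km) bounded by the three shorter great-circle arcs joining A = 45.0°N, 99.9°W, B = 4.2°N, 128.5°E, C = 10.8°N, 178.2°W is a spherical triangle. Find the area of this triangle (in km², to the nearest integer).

2020565 km²

Side lengths (central angles): a = 0.9283, b = 1.2939, c = 2.0003 rad; semiperimeter s = 2.1113.
By l'Huilier's theorem, tan(E/4) = √[tan(s/2) tan((s−a)/2) tan((s−b)/2) tan((s−c)/2)], giving spherical excess E = 0.6694 rad.
Area = E·R² = 0.6694 × (1737.4)² ≈ 2020565 km².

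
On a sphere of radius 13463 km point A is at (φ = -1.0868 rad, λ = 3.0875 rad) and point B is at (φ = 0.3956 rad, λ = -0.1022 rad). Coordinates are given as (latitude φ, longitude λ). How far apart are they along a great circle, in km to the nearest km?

Let φ₁ = -1.0868 rad, φ₂ = 0.3956 rad, and Δλ = 3.0935 rad.
Haversine: a = sin²(Δφ/2) + cos φ₁ cos φ₂ sin²(Δλ/2) = 0.4559 + (0.4653)(0.9228)(0.9994) = 0.88499.
Central angle c = 2·arcsin(√a) = 2.44961 rad.
Distance = R·c = 13463 × 2.4496 ≈ 32979 km.

32979 km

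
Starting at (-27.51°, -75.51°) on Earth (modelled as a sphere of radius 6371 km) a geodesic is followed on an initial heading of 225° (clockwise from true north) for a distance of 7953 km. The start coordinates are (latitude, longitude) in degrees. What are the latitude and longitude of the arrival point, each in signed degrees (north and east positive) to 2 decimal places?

-47.83°, -167.96°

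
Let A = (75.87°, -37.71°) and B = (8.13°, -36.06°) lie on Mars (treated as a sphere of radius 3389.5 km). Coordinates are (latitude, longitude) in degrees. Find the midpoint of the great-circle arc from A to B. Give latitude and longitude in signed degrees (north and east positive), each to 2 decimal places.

42.00°, -36.39°

Central angle δ = 1.1824 rad. Interpolating on the sphere with fraction f = 0.5:
P = [sin((1−f)δ)·A + sin(fδ)·B] / sin δ = 0.6022·A + 0.6022·B in Cartesian coordinates,
giving P = (0.5982, -0.4408, 0.6692), i.e. latitude 42.00°, longitude -36.39°.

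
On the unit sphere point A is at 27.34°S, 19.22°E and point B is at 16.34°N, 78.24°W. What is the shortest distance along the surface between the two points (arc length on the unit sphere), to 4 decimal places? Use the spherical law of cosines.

Let φ₁ = -0.4772 rad, φ₂ = 0.2852 rad, and Δλ = -1.7010 rad.
cos c = sin φ₁ sin φ₂ + cos φ₁ cos φ₂ cos Δλ = (-0.4593)(0.2813) + (0.8883)(0.9596)(-0.1298) = -0.23988,
so c = arccos(-0.23988) = 1.81304 rad.
On the unit sphere the arc length equals the central angle: 1.8130.

1.8130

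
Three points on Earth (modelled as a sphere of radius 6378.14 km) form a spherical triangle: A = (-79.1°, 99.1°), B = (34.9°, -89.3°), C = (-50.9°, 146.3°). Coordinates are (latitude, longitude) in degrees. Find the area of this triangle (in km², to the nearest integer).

Side lengths (central angles): a = 2.3983, b = 0.5678, c = 2.3678 rad; semiperimeter s = 2.6669.
By l'Huilier's theorem, tan(E/4) = √[tan(s/2) tan((s−a)/2) tan((s−b)/2) tan((s−c)/2)], giving spherical excess E = 1.4628 rad.
Area = E·R² = 1.4628 × (6378.14)² ≈ 59509711 km².

59509711 km²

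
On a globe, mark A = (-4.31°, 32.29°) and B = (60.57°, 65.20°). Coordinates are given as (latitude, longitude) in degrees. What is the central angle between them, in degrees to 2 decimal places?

69.76°

Let φ₁ = -0.0752 rad, φ₂ = 1.0571 rad, and Δλ = 0.5744 rad.
Haversine: a = sin²(Δφ/2) + cos φ₁ cos φ₂ sin²(Δλ/2) = 0.2877 + (0.9972)(0.4914)(0.0802) = 0.32706.
Central angle c = 2·arcsin(√a) = 1.21761 rad.
So the angular separation is 69.76°.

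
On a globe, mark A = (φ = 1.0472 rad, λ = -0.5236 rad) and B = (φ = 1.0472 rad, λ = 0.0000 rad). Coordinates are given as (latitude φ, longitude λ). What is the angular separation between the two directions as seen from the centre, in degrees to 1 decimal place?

14.9°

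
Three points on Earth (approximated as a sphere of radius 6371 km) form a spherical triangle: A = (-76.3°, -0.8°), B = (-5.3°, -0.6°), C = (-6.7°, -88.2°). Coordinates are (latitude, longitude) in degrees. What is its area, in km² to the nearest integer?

Side lengths (central angles): a = 1.5186, b = 1.4465, c = 1.2392 rad; semiperimeter s = 2.1021.
By l'Huilier's theorem, tan(E/4) = √[tan(s/2) tan((s−a)/2) tan((s−b)/2) tan((s−c)/2)], giving spherical excess E = 1.1168 rad.
Area = E·R² = 1.1168 × (6371)² ≈ 45328579 km².

45328579 km²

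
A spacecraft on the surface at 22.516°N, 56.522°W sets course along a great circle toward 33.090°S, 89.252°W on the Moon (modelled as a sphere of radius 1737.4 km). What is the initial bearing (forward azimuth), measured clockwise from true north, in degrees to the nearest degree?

Δλ = -32.730° = -0.5712 rad.
y = sin Δλ · cos φ₂ = (-0.5407)(0.8378) = -0.4530
x = cos φ₁ sin φ₂ − sin φ₁ cos φ₂ cos Δλ = (0.9238)(-0.5460) − (0.3829)(0.8378)(0.8412) = -0.7742
θ = atan2(y, x) = -149.67°; adding 360° gives 210°.

210°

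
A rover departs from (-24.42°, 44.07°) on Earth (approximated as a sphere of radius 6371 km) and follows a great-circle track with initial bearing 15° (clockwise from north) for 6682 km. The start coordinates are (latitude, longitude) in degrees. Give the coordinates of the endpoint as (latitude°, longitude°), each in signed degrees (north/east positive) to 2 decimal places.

Angular distance δ = d/R = 6682/6371 = 1.04881 rad; initial bearing θ = 0.2618 rad.
sin φ₂ = sin φ₁ cos δ + cos φ₁ sin δ cos θ = (-0.4134)(0.4986) + (0.9105)(0.8668)(0.9659) = 0.5563, so φ₂ = 33.80°.
Δλ = atan2(sin θ sin δ cos φ₁, cos δ − sin φ₁ sin φ₂) = atan2(0.2043, 0.7286) = 15.663°.
λ₂ = 44.070° + 15.663° = 59.73°.

33.80°, 59.73°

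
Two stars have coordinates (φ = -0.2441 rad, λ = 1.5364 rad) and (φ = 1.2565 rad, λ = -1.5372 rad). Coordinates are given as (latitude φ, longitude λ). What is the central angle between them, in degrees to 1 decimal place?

121.9°

In radians: φ₁ = -0.2441, φ₂ = 1.2565, Δλ = -176.104° = -3.0736 rad.
cos c = sin φ₁ sin φ₂ + cos φ₁ cos φ₂ cos Δλ = (-0.2417)(0.9510) + (0.9704)(0.3091)(-0.9977) = -0.52913,
so c = arccos(-0.52913) = 2.12838 rad.
So the angular separation is 121.9°.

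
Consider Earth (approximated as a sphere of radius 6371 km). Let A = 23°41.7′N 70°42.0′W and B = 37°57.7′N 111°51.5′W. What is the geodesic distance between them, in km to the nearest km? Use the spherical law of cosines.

In radians: φ₁ = 0.4136, φ₂ = 0.6626, Δλ = -41.158° = -0.7183 rad.
cos c = sin φ₁ sin φ₂ + cos φ₁ cos φ₂ cos Δλ = (0.4019)(0.6151) + (0.9157)(0.7884)(0.7529) = 0.79076,
so c = arccos(0.79076) = 0.65875 rad.
Distance = R·c = 6371 × 0.6587 ≈ 4197 km.

4197 km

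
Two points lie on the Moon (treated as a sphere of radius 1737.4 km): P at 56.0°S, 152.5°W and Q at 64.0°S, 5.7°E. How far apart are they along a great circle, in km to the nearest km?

1784 km

With latitudes φ₁ = -56.000°, φ₂ = -64.000° and longitude difference Δλ = 158.200°:
cos c = sin φ₁ sin φ₂ + cos φ₁ cos φ₂ cos Δλ = (-0.8290)(-0.8988) + (0.5592)(0.4384)(-0.9285) = 0.51753,
so c = arccos(0.51753) = 1.02683 rad.
Distance = R·c = 1737.4 × 1.0268 ≈ 1784 km.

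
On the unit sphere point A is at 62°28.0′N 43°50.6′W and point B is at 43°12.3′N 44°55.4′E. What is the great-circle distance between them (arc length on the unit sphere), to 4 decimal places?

In radians: φ₁ = 1.0902, φ₂ = 0.7541, Δλ = 88.767° = 1.5493 rad.
cos c = sin φ₁ sin φ₂ + cos φ₁ cos φ₂ cos Δλ = (0.8867)(0.6846) + (0.4623)(0.7289)(0.0215) = 0.61433,
so c = arccos(0.61433) = 0.90927 rad.
On the unit sphere the arc length equals the central angle: 0.9093.

0.9093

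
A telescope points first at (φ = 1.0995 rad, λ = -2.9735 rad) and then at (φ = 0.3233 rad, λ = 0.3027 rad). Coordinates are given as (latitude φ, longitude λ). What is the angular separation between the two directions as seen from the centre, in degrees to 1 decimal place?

98.3°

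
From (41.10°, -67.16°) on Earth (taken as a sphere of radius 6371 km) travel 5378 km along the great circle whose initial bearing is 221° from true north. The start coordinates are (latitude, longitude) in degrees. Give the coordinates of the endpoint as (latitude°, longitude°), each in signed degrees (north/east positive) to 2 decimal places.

Angular distance δ = d/R = 5378/6371 = 0.84414 rad; initial bearing θ = 3.8572 rad.
sin φ₂ = sin φ₁ cos δ + cos φ₁ sin δ cos θ = (0.6574)(0.6644) + (0.7536)(0.7474)(-0.7547) = 0.0117, so φ₂ = 0.67°.
Δλ = atan2(sin θ sin δ cos φ₁, cos δ − sin φ₁ sin φ₂) = atan2(-0.3695, 0.6567) = -29.365°.
λ₂ = -67.160° − 29.365° = -96.52°.

0.67°, -96.52°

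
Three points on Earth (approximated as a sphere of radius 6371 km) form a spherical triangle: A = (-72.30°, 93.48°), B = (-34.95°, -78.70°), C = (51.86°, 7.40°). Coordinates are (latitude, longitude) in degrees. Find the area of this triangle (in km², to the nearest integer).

108560811 km²

Side lengths (central angles): a = 2.0000, b = 2.3986, c = 1.2673 rad; semiperimeter s = 2.8329.
By l'Huilier's theorem, tan(E/4) = √[tan(s/2) tan((s−a)/2) tan((s−b)/2) tan((s−c)/2)], giving spherical excess E = 2.6746 rad.
Area = E·R² = 2.6746 × (6371)² ≈ 108560811 km².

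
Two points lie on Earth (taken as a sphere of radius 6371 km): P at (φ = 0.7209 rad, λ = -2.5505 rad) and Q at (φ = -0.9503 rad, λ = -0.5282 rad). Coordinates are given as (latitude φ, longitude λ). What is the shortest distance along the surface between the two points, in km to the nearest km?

15199 km

With latitudes φ₁ = 41.305°, φ₂ = -54.448° and longitude difference Δλ = 115.869°:
cos c = sin φ₁ sin φ₂ + cos φ₁ cos φ₂ cos Δλ = (0.6601)(-0.8136) + (0.7512)(0.5814)(-0.4363) = -0.72760,
so c = arccos(-0.72760) = 2.38561 rad.
Distance = R·c = 6371 × 2.3856 ≈ 15199 km.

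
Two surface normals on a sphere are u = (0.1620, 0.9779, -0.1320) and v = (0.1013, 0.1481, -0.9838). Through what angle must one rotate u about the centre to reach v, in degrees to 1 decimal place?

73.1°

u·v = 0.2911; |u| = 1.0000, |v| = 1.0000.
cos θ = (u·v)/(|u||v|) = 0.2911, so θ = 73.1°.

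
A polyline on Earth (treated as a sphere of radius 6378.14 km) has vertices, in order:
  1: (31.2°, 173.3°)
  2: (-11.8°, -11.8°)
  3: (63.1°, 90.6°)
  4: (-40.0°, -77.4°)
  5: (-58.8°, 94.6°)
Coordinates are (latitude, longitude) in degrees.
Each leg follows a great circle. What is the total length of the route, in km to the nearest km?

55987 km

Leg 1→2: central angle 2.7932 rad, distance 17815.1 km.
Leg 2→3: central angle 1.8520 rad, distance 11812.0 km.
Leg 3→4: central angle 2.7195 rad, distance 17345.6 km.
Leg 4→5: central angle 1.4133 rad, distance 9014.2 km.
Total: 17815.1 + 11812.0 + 17345.6 + 9014.2 ≈ 55987 km.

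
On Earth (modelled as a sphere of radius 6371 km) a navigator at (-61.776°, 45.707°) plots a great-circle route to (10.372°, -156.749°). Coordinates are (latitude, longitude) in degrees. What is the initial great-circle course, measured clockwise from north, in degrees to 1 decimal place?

With φ₁ = -1.0782, φ₂ = 0.1810, Δλ = 2.7497 rad, the forward-azimuth formula gives
θ = atan2( sin Δλ cos φ₂ , cos φ₁ sin φ₂ − sin φ₁ cos φ₂ cos Δλ ) = atan2(0.3757, -0.7158) = 152.31°.
So the initial bearing is 152.3°.

152.3°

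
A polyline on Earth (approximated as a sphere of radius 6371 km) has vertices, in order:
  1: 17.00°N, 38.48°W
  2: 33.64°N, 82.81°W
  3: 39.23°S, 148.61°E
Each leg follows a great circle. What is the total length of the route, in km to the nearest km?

20215 km

Leg 1→2: central angle 0.7503 rad, distance 4780.2 km.
Leg 2→3: central angle 2.4227 rad, distance 15434.8 km.
Total: 4780.2 + 15434.8 ≈ 20215 km.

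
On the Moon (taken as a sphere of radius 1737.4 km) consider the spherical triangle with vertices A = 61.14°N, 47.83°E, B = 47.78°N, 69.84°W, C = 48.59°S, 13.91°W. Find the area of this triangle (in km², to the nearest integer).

4995545 km²

Side lengths (central angles): a = 1.8822, b = 2.1010, c = 1.0495 rad; semiperimeter s = 2.5164.
By l'Huilier's theorem, tan(E/4) = √[tan(s/2) tan((s−a)/2) tan((s−b)/2) tan((s−c)/2)], giving spherical excess E = 1.6549 rad.
Area = E·R² = 1.6549 × (1737.4)² ≈ 4995545 km².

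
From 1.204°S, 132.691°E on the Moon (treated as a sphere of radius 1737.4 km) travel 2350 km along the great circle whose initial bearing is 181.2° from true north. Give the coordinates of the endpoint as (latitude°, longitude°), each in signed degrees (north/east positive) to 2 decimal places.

Angular distance δ = d/R = 2350/1737.4 = 1.35260 rad; initial bearing θ = 3.1625 rad.
sin φ₂ = sin φ₁ cos δ + cos φ₁ sin δ cos θ = (-0.0210)(0.2165) + (0.9998)(0.9763)(-0.9998) = -0.9804, so φ₂ = -78.64°.
Δλ = atan2(sin θ sin δ cos φ₁, cos δ − sin φ₁ sin φ₂) = atan2(-0.0204, 0.1959) = -5.958°.
λ₂ = 132.691° − 5.958° = 126.73°.

-78.64°, 126.73°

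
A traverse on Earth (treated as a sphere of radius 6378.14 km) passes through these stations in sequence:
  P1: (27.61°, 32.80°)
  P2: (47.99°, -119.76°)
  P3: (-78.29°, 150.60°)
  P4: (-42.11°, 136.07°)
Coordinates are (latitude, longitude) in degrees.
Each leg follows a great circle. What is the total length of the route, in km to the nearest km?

Leg P1→P2: central angle 1.7538 rad, distance 11185.9 km.
Leg P2→P3: central angle 2.3843 rad, distance 15207.5 km.
Leg P3→P4: central angle 0.6396 rad, distance 4079.3 km.
Total: 11185.9 + 15207.5 + 4079.3 ≈ 30473 km.

30473 km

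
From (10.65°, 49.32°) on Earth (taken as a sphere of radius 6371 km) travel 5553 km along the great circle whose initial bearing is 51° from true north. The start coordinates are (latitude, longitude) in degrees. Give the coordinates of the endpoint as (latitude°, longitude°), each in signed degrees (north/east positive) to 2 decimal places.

Angular distance δ = d/R = 5553/6371 = 0.87161 rad; initial bearing θ = 0.8901 rad.
sin φ₂ = sin φ₁ cos δ + cos φ₁ sin δ cos θ = (0.1848)(0.6436) + (0.9828)(0.7654)(0.6293) = 0.5923, so φ₂ = 36.32°.
Δλ = atan2(sin θ sin δ cos φ₁, cos δ − sin φ₁ sin φ₂) = atan2(0.5846, 0.5341) = 47.581°.
λ₂ = 49.320° + 47.581° = 96.90°.

36.32°, 96.90°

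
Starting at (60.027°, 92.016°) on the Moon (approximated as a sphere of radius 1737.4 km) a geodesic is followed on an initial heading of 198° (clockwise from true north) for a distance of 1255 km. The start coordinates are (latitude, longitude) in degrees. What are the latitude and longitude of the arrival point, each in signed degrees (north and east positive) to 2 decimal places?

Angular distance δ = d/R = 1255/1737.4 = 0.72234 rad; initial bearing θ = 3.4558 rad.
sin φ₂ = sin φ₁ cos δ + cos φ₁ sin δ cos θ = (0.8663)(0.7503) + (0.4996)(0.6611)(-0.9511) = 0.3358, so φ₂ = 19.62°.
Δλ = atan2(sin θ sin δ cos φ₁, cos δ − sin φ₁ sin φ₂) = atan2(-0.1021, 0.4594) = -12.527°.
λ₂ = 92.016° − 12.527° = 79.49°.

19.62°, 79.49°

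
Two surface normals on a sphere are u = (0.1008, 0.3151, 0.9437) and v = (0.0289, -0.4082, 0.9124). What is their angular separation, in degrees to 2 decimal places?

42.66°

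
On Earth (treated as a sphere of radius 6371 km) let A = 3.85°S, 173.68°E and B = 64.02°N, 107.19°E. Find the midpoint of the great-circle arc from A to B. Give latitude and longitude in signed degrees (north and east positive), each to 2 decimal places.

The central angle between A and B is δ = 1.4566 rad.
With f = 0.5, the slerp weights are sin((1−f)δ)/sin δ = 0.6700 and sin(fδ)/sin δ = 0.6700.
Weighted sum of the unit vectors: (0.6700)·(-0.9917,0.1098,-0.0671) + (0.6700)·(-0.1295,0.4185,0.8989) = (-0.7511, 0.3540, 0.5573).
Converting back: φ = atan2(z, √(x²+y²)) = 33.87°, λ = atan2(y, x) = 154.77°.

33.87°, 154.77°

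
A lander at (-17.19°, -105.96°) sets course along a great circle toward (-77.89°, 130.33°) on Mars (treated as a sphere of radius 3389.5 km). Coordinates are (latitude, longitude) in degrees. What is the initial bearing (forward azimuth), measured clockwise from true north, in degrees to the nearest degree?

With φ₁ = -0.3000, φ₂ = -1.3594, Δλ = -2.1591 rad, the forward-azimuth formula gives
θ = atan2( sin Δλ cos φ₂ , cos φ₁ sin φ₂ − sin φ₁ cos φ₂ cos Δλ ) = atan2(-0.1745, -0.9685) = -169.79°.
Adding 360° brings this into [0°, 360°): 190°.

190°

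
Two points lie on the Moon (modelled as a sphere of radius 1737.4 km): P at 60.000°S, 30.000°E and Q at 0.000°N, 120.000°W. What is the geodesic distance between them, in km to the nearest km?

3507 km

In radians: φ₁ = -1.0472, φ₂ = 0.0000, Δλ = -150.000° = -2.6180 rad.
cos c = sin φ₁ sin φ₂ + cos φ₁ cos φ₂ cos Δλ = (-0.8660)(0.0000) + (0.5000)(1.0000)(-0.8660) = -0.43301,
so c = arccos(-0.43301) = 2.01863 rad.
Distance = R·c = 1737.4 × 2.0186 ≈ 3507 km.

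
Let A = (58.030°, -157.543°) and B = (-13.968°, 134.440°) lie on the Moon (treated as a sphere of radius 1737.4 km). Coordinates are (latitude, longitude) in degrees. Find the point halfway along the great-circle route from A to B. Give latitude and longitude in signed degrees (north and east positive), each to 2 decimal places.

25.59°, 157.23°

The central angle between A and B is δ = 1.5832 rad.
With f = 0.5, the slerp weights are sin((1−f)δ)/sin δ = 0.7115 and sin(fδ)/sin δ = 0.7115.
Weighted sum of the unit vectors: (0.7115)·(-0.4893,-0.2023,0.8483) + (0.7115)·(-0.6795,0.6929,-0.2414) = (-0.8316, 0.3491, 0.4319).
Converting back: φ = atan2(z, √(x²+y²)) = 25.59°, λ = atan2(y, x) = 157.23°.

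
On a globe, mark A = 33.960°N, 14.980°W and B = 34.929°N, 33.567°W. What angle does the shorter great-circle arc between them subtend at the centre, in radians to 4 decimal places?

0.2677 rad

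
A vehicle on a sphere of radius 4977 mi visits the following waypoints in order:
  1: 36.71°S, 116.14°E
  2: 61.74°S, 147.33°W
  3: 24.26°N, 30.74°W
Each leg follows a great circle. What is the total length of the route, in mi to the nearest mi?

Leg 1→2: central angle 1.0663 rad, distance 5307.1 mi.
Leg 2→3: central angle 2.1593 rad, distance 10746.8 mi.
Total: 5307.1 + 10746.8 ≈ 16054 mi.

16054 mi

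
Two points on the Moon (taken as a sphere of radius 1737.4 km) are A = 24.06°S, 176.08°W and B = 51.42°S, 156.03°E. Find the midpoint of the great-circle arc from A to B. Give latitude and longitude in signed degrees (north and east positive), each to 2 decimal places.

-38.54°, 172.65°

The central angle between A and B is δ = 0.6059 rad.
With f = 0.5, the slerp weights are sin((1−f)δ)/sin δ = 0.5239 and sin(fδ)/sin δ = 0.5239.
Weighted sum of the unit vectors: (0.5239)·(-0.9110,-0.0624,-0.4077) + (0.5239)·(-0.5698,0.2533,-0.7817) = (-0.7757, 0.1000, -0.6231).
Converting back: φ = atan2(z, √(x²+y²)) = -38.54°, λ = atan2(y, x) = 172.65°.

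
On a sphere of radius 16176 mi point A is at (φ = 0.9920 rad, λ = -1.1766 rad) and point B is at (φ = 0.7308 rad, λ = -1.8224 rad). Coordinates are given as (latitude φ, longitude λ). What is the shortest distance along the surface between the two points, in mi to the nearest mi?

With latitudes φ₁ = 56.837°, φ₂ = 41.872° and longitude difference Δλ = -37.002°:
Haversine: a = sin²(Δφ/2) + cos φ₁ cos φ₂ sin²(Δλ/2) = 0.0170 + (0.5470)(0.7446)(0.1007) = 0.05797.
Central angle c = 2·arcsin(√a) = 0.48633 rad.
Distance = R·c = 16176 × 0.4863 ≈ 7867 mi.

7867 mi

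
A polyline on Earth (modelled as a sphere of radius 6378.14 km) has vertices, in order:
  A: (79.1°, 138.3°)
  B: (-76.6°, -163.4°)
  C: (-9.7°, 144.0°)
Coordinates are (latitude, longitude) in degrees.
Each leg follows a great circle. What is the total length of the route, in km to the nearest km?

Leg A→B: central angle 2.7712 rad, distance 17675.3 km.
Leg B→C: central angle 1.2633 rad, distance 8057.7 km.
Total: 17675.3 + 8057.7 ≈ 25733 km.

25733 km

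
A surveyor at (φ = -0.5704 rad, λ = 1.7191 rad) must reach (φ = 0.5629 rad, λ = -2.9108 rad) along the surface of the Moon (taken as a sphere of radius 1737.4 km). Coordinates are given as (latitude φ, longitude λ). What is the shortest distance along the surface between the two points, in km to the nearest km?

3344 km

In radians: φ₁ = -0.5704, φ₂ = 0.5629, Δλ = 94.726° = 1.6533 rad.
Haversine: a = sin²(Δφ/2) + cos φ₁ cos φ₂ sin²(Δλ/2) = 0.2882 + (0.8417)(0.8457)(0.5412) = 0.67340.
Central angle c = 2·arcsin(√a) = 1.92495 rad.
Distance = R·c = 1737.4 × 1.9250 ≈ 3344 km.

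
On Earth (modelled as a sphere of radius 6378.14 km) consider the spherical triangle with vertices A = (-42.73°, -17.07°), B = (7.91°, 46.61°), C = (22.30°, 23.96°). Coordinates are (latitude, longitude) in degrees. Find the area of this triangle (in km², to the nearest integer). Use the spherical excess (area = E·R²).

Side lengths (central angles): a = 0.4557, b = 1.3127, c = 1.3395 rad; semiperimeter s = 1.5540.
By l'Huilier's theorem, tan(E/4) = √[tan(s/2) tan((s−a)/2) tan((s−b)/2) tan((s−c)/2)], giving spherical excess E = 0.3535 rad.
Area = E·R² = 0.3535 × (6378.14)² ≈ 14380752 km².

14380752 km²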